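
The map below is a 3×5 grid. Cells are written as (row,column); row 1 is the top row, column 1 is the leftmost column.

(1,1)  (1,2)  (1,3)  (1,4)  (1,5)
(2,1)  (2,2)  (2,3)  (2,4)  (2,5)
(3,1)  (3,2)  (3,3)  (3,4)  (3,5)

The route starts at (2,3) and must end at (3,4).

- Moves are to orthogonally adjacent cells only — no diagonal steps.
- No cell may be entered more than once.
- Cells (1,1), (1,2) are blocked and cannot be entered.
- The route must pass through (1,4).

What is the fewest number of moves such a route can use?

4

Any route passes through (1,4) somewhere between (2,3) and (3,4). Summing Manhattan distances along the two legs ((2,3) → (1,4) → (3,4)) gives a lower bound of 2 + 2 = 4 moves.
A route of 4 moves achieves this: (2,3) → (1,3) → (1,4) → (2,4) → (3,4).
Since 4 matches the lower bound, it is optimal.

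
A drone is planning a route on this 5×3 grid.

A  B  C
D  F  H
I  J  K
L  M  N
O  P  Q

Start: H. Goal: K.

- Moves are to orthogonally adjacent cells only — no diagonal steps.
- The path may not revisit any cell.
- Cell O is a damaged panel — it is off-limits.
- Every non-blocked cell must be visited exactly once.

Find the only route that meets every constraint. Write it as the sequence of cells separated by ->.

H -> C -> B -> A -> D -> F -> J -> I -> L -> M -> P -> Q -> N -> K

Need to visit all 14 open cells exactly once, starting at H and ending at K.
Cell A has only two open neighbours (D and B), so the path must pass straight through it: one of those is the cell it's entered from and the other is where it exits.
Route from H: up 1 to C, left 2 to A, down 1 to D, right 1 to F, down 1 to J, left 1 to I, down 1 to L, right 1 to M, down 1 to P, right 1 to Q, up 2 to K — 13 moves in all.
Check: all 14 open cells covered.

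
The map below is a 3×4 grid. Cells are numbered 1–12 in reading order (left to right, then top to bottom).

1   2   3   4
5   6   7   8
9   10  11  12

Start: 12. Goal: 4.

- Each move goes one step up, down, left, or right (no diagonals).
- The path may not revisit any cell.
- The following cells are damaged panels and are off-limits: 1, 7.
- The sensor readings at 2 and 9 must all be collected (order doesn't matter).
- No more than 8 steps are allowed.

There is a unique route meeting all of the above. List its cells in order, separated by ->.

12 -> 11 -> 10 -> 9 -> 5 -> 6 -> 2 -> 3 -> 4

The 8-move cap with required stops at 2, 9 leaves no slack for detours.
Route from 12: 3× left (reaching 9), up to 5, right to 6, up to 2, 2× right (reaching 4) — 8 moves in all.
Check: all required cells visited; 8 ≤ 8 moves.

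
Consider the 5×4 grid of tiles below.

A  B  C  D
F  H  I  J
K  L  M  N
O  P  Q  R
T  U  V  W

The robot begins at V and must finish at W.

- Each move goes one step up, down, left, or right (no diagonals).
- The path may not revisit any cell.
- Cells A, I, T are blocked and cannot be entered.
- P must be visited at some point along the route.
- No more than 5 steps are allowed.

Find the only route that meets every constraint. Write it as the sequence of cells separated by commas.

V, U, P, Q, R, W

Any route must reach P and still end at W within 5 moves, so the order of the required stops is forced.
Route from V: left 1 to U, up 1 to P, right 2 to R, down 1 to W — 5 moves in all.
Check: all required cells visited; 5 ≤ 5 moves.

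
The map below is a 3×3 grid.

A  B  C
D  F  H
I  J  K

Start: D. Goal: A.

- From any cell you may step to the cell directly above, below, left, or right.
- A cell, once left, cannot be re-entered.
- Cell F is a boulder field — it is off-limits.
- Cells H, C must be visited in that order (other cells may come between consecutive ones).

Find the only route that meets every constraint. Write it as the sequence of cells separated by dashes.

The waypoints must appear in the order H, C, with no cell reused.
Route from D: down to I, 2× right (reaching K), 2× up (reaching C), 2× left (reaching A) — 7 moves in all.
Check: order respected (H at step 4, C at step 5).

D - I - J - K - H - C - B - A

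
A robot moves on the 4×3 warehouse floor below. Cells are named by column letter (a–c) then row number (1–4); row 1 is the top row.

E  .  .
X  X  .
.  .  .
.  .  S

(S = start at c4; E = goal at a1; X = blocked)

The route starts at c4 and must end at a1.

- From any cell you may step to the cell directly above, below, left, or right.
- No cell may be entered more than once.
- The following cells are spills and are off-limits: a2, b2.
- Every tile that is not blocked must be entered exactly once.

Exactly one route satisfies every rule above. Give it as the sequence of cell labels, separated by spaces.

Need to visit all 10 open cells exactly once, starting at c4 and ending at a1.
Cell a3 has only two open neighbours (a4 and b3), so the path must pass straight through it: one of those is the cell it's entered from and the other is where it exits.
Route from c4: 2× left (reaching a4), up to a3, 2× right (reaching c3), 2× up (reaching c1), 2× left (reaching a1) — 9 moves in all.
Check: all 10 open cells covered.

c4 b4 a4 a3 b3 c3 c2 c1 b1 a1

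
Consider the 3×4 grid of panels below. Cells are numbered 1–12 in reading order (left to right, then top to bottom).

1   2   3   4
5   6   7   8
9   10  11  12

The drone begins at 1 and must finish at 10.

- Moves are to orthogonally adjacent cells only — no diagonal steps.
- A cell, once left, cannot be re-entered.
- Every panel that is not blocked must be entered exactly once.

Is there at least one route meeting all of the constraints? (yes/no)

yes

One route that works: 1 → 2 → 3 → 4 → 8 → 12 → 11 → 7 → 6 → 5 → 9 → 10.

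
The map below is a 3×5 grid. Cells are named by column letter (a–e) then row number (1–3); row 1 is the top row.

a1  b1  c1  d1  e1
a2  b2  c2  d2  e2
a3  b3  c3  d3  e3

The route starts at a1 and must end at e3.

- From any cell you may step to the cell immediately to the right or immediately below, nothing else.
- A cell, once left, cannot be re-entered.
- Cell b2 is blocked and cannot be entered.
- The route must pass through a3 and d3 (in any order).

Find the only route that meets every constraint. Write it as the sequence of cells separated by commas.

Moves only go right or down, so the column and row indices never decrease.
Route from a1: down 2 to a3, right 4 to e3 — 6 moves in all.
Check: all required cells visited.

a1, a2, a3, b3, c3, d3, e3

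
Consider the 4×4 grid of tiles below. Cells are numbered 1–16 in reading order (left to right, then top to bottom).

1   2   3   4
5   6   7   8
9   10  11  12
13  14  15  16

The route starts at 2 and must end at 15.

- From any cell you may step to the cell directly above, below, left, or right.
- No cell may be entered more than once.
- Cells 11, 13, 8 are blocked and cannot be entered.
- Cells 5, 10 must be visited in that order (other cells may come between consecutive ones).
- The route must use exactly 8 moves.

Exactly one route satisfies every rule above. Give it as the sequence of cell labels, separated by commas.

2, 3, 7, 6, 5, 9, 10, 14, 15

The waypoints must appear in the order 5, 10, with no cell reused.
Route from 2: right 1 to 3, down 1 to 7, left 2 to 5, down 1 to 9, right 1 to 10, down 1 to 14, right 1 to 15 — 8 moves in all.
Check: order respected (5 at step 4, 10 at step 6); 8 moves as required.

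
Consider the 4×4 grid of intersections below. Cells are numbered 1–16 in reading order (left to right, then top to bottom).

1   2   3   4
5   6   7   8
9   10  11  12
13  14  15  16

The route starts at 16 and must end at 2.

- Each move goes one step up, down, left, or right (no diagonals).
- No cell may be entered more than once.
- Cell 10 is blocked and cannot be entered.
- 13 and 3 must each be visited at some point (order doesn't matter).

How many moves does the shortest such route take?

9

Any route passes through 13 and 3 in some order between 16 and 2. Summing Manhattan distances along each leg and taking the cheapest ordering (16 → 13 → 3 → 2) gives a lower bound of 3 + 5 + 1 = 9 moves.
A route of 9 moves achieves this: 16 → 15 → 14 → 13 → 9 → 5 → 6 → 7 → 3 → 2.
Since 9 matches the lower bound, it is optimal.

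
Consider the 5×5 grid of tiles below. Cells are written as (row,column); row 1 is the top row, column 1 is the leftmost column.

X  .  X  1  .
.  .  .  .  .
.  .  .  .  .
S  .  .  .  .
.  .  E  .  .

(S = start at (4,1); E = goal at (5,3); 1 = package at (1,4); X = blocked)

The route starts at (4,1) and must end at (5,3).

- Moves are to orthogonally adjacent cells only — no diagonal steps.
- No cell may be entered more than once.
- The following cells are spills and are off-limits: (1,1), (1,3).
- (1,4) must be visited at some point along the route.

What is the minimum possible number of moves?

Any route passes through (1,4) somewhere between (4,1) and (5,3). Summing Manhattan distances along the two legs ((4,1) → (1,4) → (5,3)) gives a lower bound of 6 + 5 = 11 moves.
The shortest route satisfying every rule uses 13 moves: (4,1) → (3,1) → (2,1) → (2,2) → (2,3) → (2,4) → (1,4) → (1,5) → (2,5) → (3,5) → (4,5) → (5,5) → (5,4) → (5,3).
The no-revisit rule (legs can't share cells) pushes the minimum above the 11-move bound; an exhaustive check rules out every length from 11 to 12, leaving 13 as the minimum.

13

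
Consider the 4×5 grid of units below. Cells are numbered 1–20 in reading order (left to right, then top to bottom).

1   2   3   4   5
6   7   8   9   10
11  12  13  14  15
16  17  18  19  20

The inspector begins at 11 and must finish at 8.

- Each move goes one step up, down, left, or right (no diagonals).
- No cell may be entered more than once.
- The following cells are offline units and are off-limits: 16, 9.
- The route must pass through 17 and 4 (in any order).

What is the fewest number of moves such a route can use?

Any route passes through 17 and 4 in some order between 11 and 8. Summing Manhattan distances along each leg and taking the cheapest ordering (11 → 17 → 4 → 8) gives a lower bound of 2 + 5 + 2 = 9 moves.
The shortest route satisfying every rule uses 11 moves: 11 → 12 → 17 → 18 → 13 → 14 → 15 → 10 → 5 → 4 → 3 → 8.
The no-revisit rule (legs can't share cells) pushes the minimum above the 9-move bound; an exhaustive check rules out every length from 9 to 10, leaving 11 as the minimum.

11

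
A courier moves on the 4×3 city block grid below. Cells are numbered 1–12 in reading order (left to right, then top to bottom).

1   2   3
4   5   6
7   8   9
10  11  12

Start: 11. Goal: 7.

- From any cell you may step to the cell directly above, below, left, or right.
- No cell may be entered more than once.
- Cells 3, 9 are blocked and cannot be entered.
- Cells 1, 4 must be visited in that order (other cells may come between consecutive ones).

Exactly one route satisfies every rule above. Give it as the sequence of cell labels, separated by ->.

The waypoints must appear in the order 1, 4, with no cell reused.
Route from 11: 3× up (reaching 2), left to 1, 2× down (reaching 7) — 6 moves in all.
Check: order respected (1 at step 4, 4 at step 5).

11 -> 8 -> 5 -> 2 -> 1 -> 4 -> 7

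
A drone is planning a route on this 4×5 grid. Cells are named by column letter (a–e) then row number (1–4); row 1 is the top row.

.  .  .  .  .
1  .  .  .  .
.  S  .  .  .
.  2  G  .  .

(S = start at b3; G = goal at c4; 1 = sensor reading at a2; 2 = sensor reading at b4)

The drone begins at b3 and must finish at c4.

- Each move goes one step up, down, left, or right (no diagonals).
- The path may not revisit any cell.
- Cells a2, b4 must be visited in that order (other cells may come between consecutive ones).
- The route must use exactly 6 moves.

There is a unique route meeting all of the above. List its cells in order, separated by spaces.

The waypoints must appear in the order a2, b4, with no cell reused.
Route from b3: up to b2, left to a2, 2× down (reaching a4), 2× right (reaching c4) — 6 moves in all.
Check: order respected (1 at step 2, 2 at step 5); 6 moves as required.

b3 b2 a2 a3 a4 b4 c4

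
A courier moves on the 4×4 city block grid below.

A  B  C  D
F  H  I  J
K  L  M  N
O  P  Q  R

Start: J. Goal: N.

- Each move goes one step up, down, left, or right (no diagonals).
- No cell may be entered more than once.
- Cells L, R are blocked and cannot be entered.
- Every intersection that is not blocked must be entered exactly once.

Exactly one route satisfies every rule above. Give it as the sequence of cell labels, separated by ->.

J -> D -> C -> I -> H -> B -> A -> F -> K -> O -> P -> Q -> M -> N

Need to visit all 14 open cells exactly once, starting at J and ending at N.
Cell K has only two open neighbours (F and O), so the path must pass straight through it: one of those is the cell it's entered from and the other is where it exits.
Route from J: up 1 to D, left 1 to C, down 1 to I, left 1 to H, up 1 to B, left 1 to A, down 3 to O, right 2 to Q, up 1 to M, right 1 to N — 13 moves in all.
Check: all 14 open cells covered.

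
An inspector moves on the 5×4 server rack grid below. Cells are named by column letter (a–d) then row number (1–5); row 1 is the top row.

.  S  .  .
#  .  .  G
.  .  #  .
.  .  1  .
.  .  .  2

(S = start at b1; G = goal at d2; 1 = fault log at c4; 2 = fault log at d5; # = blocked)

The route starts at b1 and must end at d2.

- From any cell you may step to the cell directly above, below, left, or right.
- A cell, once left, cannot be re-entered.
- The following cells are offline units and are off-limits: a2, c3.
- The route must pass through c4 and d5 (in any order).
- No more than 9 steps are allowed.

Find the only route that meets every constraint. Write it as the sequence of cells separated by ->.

The budget equals the shortest possible length, so every move has to be on a shortest route through the required cells.
Route from b1: down 3 to b4, right 1 to c4, down 1 to c5, right 1 to d5, up 3 to d2 — 9 moves in all.
Check: all required cells visited; 9 ≤ 9 moves.

b1 -> b2 -> b3 -> b4 -> c4 -> c5 -> d5 -> d4 -> d3 -> d2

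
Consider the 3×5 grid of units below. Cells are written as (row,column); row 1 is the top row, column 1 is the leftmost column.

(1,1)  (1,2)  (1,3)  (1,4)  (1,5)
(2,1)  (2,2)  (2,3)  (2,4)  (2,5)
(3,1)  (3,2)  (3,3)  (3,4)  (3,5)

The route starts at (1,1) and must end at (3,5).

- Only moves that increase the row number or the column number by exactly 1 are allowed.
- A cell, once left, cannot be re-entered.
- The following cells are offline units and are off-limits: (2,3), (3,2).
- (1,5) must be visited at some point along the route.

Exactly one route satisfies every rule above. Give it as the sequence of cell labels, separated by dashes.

(1,1) - (1,2) - (1,3) - (1,4) - (1,5) - (2,5) - (3,5)

Moves only go right or down, so the column and row indices never decrease.
Route from (1,1): 4× right (reaching (1,5)), 2× down (reaching (3,5)) — 6 moves in all.
Check: all required cells visited.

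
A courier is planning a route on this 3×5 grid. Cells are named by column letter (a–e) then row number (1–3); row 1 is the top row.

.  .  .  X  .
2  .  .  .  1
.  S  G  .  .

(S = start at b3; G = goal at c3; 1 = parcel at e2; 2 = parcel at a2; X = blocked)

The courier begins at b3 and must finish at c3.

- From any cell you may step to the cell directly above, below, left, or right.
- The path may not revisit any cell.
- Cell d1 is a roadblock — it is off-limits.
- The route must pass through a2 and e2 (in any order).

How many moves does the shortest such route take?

Any route passes through a2 and e2 in some order between b3 and c3. Summing Manhattan distances along each leg and taking the cheapest ordering (b3 → a2 → e2 → c3) gives a lower bound of 2 + 4 + 3 = 9 moves.
A route of 9 moves achieves this: b3 → a3 → a2 → b2 → c2 → d2 → e2 → e3 → d3 → c3.
Since 9 matches the lower bound, it is optimal.

9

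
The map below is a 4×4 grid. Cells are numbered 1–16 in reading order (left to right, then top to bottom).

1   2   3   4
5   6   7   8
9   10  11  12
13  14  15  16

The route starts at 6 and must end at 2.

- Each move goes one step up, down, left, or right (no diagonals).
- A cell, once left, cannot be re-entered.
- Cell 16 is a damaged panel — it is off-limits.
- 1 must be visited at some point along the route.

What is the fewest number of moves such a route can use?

Any route passes through 1 somewhere between 6 and 2. Summing Manhattan distances along the two legs (6 → 1 → 2) gives a lower bound of 2 + 1 = 3 moves.
A route of 3 moves achieves this: 6 → 5 → 1 → 2.
Since 3 matches the lower bound, it is optimal.

3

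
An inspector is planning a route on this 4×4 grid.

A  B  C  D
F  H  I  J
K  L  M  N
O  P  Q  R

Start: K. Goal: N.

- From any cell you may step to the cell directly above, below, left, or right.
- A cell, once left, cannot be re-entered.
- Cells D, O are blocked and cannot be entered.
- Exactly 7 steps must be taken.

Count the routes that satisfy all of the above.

Need simple routes of exactly 7 moves from K to N (Manhattan distance 3, so 2 moves are spent on a detour and 2 undoing it).
Branch systematically from the start, pruning whenever the remaining move budget drops below the Manhattan distance to N or differs from it in parity. Grouping the completions by first move — via F: 12; via L: 4 — and summing: 12 + 4 = 16.
That gives 16 routes.

16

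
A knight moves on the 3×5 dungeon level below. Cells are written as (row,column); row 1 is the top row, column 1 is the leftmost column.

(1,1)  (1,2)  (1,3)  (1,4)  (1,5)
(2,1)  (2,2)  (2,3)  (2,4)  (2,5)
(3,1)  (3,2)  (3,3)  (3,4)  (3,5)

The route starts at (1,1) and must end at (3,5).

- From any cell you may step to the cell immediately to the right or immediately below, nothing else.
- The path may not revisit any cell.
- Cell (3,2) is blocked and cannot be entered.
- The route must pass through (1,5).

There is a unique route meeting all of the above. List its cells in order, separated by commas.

(1,1), (1,2), (1,3), (1,4), (1,5), (2,5), (3,5)

Moves only go right or down, so the column and row indices never decrease.
Route from (1,1): right 4 to (1,5), down 2 to (3,5) — 6 moves in all.
Check: all required cells visited.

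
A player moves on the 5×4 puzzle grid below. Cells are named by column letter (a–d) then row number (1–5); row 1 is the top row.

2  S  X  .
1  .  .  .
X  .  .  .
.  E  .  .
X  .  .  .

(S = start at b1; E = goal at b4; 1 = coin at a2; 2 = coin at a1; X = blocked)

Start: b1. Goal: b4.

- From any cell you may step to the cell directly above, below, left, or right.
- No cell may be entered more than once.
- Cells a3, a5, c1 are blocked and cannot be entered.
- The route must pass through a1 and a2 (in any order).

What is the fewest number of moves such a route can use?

5

Any route passes through a1 and a2 in some order between b1 and b4. Summing Manhattan distances along each leg and taking the cheapest ordering (b1 → a1 → a2 → b4) gives a lower bound of 1 + 1 + 3 = 5 moves.
A route of 5 moves achieves this: b1 → a1 → a2 → b2 → b3 → b4.
Since 5 matches the lower bound, it is optimal.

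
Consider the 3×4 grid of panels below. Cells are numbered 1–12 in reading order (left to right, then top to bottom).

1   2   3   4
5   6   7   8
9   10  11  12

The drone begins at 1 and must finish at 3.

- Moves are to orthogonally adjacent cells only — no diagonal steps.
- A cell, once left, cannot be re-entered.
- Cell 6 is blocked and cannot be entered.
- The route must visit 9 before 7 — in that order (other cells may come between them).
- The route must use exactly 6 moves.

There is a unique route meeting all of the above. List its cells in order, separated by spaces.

The waypoints must appear in the order 9, 7, with no cell reused.
Route from 1: down 2 to 9, right 2 to 11, up 2 to 3 — 6 moves in all.
Check: order respected (9 at step 2, 7 at step 5); 6 moves as required.

1 5 9 10 11 7 3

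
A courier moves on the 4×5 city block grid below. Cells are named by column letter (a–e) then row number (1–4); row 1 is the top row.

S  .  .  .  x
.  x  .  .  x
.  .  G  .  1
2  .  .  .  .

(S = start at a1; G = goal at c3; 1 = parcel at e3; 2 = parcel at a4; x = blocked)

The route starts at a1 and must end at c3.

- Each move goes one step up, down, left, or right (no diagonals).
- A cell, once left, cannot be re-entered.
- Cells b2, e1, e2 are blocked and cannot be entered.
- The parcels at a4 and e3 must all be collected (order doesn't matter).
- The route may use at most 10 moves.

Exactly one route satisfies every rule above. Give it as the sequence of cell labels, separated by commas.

a1, a2, a3, a4, b4, c4, d4, e4, e3, d3, c3

Any route must reach a4 and e3 and still end at c3 within 10 moves, so the order of the required stops is forced.
Route from a1: 3× down (reaching a4), 4× right (reaching e4), up to e3, 2× left (reaching c3) — 10 moves in all.
Check: all required cells visited; 10 ≤ 10 moves.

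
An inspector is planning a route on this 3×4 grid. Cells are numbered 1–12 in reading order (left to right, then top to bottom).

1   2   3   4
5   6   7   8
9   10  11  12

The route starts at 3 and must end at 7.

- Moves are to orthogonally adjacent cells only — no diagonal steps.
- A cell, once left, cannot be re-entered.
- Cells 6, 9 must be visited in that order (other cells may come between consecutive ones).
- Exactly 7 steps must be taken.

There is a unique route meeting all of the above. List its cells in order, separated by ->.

3 -> 2 -> 6 -> 5 -> 9 -> 10 -> 11 -> 7

The waypoints must appear in the order 6, 9, with no cell reused.
Route from 3: left 1 to 2, down 1 to 6, left 1 to 5, down 1 to 9, right 2 to 11, up 1 to 7 — 7 moves in all.
Check: order respected (6 at step 2, 9 at step 4); 7 moves as required.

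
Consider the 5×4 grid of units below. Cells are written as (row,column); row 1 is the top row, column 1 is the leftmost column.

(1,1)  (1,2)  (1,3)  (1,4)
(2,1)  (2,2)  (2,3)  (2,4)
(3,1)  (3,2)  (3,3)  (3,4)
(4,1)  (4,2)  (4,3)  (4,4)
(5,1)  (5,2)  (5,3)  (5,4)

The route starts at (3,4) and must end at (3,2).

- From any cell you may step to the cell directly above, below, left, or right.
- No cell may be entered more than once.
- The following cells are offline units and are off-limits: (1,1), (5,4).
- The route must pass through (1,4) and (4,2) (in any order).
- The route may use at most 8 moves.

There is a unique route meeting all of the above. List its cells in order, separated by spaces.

The budget equals the shortest possible length, so every move has to be on a shortest route through the required cells.
Route from (3,4): 2× up (reaching (1,4)), left to (1,3), 3× down (reaching (4,3)), left to (4,2), up to (3,2) — 8 moves in all.
Check: all required cells visited; 8 ≤ 8 moves.

(3,4) (2,4) (1,4) (1,3) (2,3) (3,3) (4,3) (4,2) (3,2)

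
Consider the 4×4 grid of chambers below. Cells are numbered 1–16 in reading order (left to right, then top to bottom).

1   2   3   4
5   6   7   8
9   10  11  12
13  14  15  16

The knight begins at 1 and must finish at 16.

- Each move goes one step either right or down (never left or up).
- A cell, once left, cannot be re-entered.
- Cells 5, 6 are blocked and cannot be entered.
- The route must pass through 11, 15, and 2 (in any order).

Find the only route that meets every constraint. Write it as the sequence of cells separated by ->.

1 -> 2 -> 3 -> 7 -> 11 -> 15 -> 16

Moves only go right or down, so the column and row indices never decrease.
Route from 1: right 2 to 3, down 3 to 15, right 1 to 16 — 6 moves in all.
Check: all required cells visited.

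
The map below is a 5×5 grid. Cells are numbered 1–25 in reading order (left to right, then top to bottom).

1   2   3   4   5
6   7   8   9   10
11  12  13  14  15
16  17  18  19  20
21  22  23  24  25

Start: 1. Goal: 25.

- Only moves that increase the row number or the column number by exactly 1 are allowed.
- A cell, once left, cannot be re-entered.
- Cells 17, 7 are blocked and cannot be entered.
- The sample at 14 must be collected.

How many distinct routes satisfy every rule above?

A right/down-only route from 1 to 25 makes exactly 4 down-moves and 4 right-moves in some order.
With no other constraints that would be C(8,4) = 70 routes.
Split at 14 and multiply the segment counts (each segment already excludes blocked cells): 1→14: 4; 14→25: 3; product = 12.
That gives 12 routes.

12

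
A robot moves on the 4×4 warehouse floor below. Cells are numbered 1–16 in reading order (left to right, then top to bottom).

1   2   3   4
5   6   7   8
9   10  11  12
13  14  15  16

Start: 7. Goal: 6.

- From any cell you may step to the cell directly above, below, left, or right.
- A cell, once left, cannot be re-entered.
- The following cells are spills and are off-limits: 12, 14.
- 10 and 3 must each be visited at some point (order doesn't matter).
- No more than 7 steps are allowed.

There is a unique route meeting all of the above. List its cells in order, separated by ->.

The budget equals the shortest possible length, so every move has to be on a shortest route through the required cells.
Route from 7: up 1 to 3, left 2 to 1, down 2 to 9, right 1 to 10, up 1 to 6 — 7 moves in all.
Check: all required cells visited; 7 ≤ 7 moves.

7 -> 3 -> 2 -> 1 -> 5 -> 9 -> 10 -> 6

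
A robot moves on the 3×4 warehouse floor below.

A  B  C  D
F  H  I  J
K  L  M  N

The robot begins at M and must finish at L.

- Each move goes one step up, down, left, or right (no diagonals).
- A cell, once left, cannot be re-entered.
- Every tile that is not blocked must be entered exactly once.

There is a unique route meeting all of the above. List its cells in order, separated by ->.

Need to visit all 12 open cells exactly once, starting at M and ending at L.
Route from M: right 1 to N, up 2 to D, left 1 to C, down 1 to I, left 1 to H, up 1 to B, left 1 to A, down 2 to K, right 1 to L — 11 moves in all.
Check: all 12 open cells covered.

M -> N -> J -> D -> C -> I -> H -> B -> A -> F -> K -> L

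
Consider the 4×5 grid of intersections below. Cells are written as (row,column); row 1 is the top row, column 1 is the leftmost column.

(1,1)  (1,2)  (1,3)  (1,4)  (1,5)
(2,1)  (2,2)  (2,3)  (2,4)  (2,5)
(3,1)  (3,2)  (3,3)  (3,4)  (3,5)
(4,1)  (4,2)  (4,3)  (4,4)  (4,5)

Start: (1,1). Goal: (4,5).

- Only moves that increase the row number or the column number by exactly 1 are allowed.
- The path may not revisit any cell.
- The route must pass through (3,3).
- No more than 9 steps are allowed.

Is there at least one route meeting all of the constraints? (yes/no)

yes

One route that works: (1,1) → (2,1) → (3,1) → (3,2) → (3,3) → (4,3) → (4,4) → (4,5).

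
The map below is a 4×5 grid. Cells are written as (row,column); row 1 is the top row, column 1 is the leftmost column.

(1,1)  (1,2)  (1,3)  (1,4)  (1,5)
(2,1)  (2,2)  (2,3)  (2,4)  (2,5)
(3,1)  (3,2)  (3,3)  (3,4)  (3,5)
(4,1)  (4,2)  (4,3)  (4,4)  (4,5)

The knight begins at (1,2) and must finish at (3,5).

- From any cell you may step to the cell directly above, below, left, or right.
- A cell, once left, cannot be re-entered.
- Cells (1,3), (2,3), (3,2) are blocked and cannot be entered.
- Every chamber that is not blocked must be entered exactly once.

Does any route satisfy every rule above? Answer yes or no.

Colour the cells like a checkerboard: each orthogonal step flips colour, so a Hamiltonian route alternates colours. Here there are 9 cells of one colour and 8 of the other, with start on the opposite colour to the goal — the counts and endpoints can't be arranged into an alternating sequence of length 17, so no Hamiltonian route exists.

no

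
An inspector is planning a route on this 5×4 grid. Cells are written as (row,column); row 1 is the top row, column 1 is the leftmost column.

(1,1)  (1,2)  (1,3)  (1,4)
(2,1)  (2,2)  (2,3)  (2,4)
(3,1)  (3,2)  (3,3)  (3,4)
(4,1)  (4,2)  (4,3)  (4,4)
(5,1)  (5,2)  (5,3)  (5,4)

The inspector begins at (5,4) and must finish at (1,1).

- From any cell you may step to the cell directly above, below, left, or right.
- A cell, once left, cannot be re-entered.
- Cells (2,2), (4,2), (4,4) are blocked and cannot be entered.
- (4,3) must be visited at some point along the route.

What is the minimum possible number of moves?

7

Any route passes through (4,3) somewhere between (5,4) and (1,1). Summing Manhattan distances along the two legs ((5,4) → (4,3) → (1,1)) gives a lower bound of 2 + 5 = 7 moves.
A route of 7 moves achieves this: (5,4) → (5,3) → (4,3) → (3,3) → (2,3) → (1,3) → (1,2) → (1,1).
Since 7 matches the lower bound, it is optimal.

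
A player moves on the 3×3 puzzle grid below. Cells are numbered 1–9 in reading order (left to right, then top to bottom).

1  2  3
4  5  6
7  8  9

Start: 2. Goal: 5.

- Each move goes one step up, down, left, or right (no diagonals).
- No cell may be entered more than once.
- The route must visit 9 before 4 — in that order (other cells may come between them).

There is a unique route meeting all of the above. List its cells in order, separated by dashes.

The waypoints must appear in the order 9, 4, with no cell reused.
Route from 2: right to 3, 2× down (reaching 9), 2× left (reaching 7), up to 4, right to 5 — 7 moves in all.
Check: order respected (9 at step 3, 4 at step 6).

2 - 3 - 6 - 9 - 8 - 7 - 4 - 5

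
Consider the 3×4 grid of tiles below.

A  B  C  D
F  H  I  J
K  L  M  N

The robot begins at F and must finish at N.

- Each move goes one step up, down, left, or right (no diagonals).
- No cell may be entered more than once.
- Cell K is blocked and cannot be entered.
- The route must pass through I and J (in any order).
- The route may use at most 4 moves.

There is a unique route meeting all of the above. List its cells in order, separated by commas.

F, H, I, J, N

The 4-move cap with required stops at I, J leaves no slack for detours.
Route from F: 3× right (reaching J), down to N — 4 moves in all.
Check: all required cells visited; 4 ≤ 4 moves.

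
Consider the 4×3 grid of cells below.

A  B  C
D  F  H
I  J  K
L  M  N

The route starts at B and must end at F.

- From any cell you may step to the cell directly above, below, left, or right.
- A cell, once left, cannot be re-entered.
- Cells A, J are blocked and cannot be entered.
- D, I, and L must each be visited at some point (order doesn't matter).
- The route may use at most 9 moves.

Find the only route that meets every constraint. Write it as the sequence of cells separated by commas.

B, C, H, K, N, M, L, I, D, F

The 9-move cap with required stops at D, I, L leaves no slack for detours.
Route from B: right to C, 3× down (reaching N), 2× left (reaching L), 2× up (reaching D), right to F — 9 moves in all.
Check: all required cells visited; 9 ≤ 9 moves.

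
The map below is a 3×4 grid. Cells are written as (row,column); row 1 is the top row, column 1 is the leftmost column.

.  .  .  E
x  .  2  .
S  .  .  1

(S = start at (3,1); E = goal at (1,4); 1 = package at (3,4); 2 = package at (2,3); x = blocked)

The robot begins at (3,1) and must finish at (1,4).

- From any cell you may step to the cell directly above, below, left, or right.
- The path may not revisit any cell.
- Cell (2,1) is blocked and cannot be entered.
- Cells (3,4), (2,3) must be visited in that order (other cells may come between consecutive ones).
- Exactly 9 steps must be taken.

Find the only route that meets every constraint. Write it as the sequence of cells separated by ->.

The waypoints must appear in the order (3,4), (2,3), with no cell reused.
Route from (3,1): right 3 to (3,4), up 1 to (2,4), left 2 to (2,2), up 1 to (1,2), right 2 to (1,4) — 9 moves in all.
Check: order respected (1 at step 3, 2 at step 5); 9 moves as required.

(3,1) -> (3,2) -> (3,3) -> (3,4) -> (2,4) -> (2,3) -> (2,2) -> (1,2) -> (1,3) -> (1,4)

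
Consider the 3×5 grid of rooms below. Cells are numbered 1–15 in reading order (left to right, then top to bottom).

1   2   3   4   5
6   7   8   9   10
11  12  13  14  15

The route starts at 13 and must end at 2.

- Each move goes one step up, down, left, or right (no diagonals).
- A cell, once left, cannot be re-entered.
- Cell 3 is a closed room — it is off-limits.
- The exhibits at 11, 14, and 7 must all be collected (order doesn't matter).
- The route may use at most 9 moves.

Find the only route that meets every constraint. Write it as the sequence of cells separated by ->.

13 -> 14 -> 9 -> 8 -> 7 -> 12 -> 11 -> 6 -> 1 -> 2

The budget equals the shortest possible length, so every move has to be on a shortest route through the required cells.
Route from 13: right 1 to 14, up 1 to 9, left 2 to 7, down 1 to 12, left 1 to 11, up 2 to 1, right 1 to 2 — 9 moves in all.
Check: all required cells visited; 9 ≤ 9 moves.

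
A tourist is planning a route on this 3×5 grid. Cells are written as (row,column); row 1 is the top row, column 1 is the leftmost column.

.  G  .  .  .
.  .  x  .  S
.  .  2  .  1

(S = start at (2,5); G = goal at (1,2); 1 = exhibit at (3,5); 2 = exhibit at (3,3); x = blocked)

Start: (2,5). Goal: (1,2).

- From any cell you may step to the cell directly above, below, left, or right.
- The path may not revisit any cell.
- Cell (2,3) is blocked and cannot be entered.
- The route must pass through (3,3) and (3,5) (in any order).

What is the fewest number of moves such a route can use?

6

Any route passes through (3,3) and (3,5) in some order between (2,5) and (1,2). Summing Manhattan distances along each leg and taking the cheapest ordering ((2,5) → (3,5) → (3,3) → (1,2)) gives a lower bound of 1 + 2 + 3 = 6 moves.
A route of 6 moves achieves this: (2,5) → (3,5) → (3,4) → (3,3) → (3,2) → (2,2) → (1,2).
Since 6 matches the lower bound, it is optimal.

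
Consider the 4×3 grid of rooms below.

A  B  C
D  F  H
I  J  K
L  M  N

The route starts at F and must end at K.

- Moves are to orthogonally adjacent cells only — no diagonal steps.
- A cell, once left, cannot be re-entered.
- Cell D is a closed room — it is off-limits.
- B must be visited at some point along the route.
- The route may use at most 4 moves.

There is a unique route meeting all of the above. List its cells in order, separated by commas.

The budget equals the shortest possible length, so every move has to be on a shortest route through the required cells.
Route from F: up to B, right to C, 2× down (reaching K) — 4 moves in all.
Check: all required cells visited; 4 ≤ 4 moves.

F, B, C, H, K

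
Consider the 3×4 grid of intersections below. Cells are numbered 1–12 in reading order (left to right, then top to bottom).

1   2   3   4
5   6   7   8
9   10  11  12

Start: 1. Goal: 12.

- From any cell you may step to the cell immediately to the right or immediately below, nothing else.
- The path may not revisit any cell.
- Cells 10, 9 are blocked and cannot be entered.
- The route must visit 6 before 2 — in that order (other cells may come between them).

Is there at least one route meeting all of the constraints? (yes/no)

no

2 lies above 6, so going from 6 to 2 would need an upward move — but moves only go right/down, so 6 cannot be visited before 2.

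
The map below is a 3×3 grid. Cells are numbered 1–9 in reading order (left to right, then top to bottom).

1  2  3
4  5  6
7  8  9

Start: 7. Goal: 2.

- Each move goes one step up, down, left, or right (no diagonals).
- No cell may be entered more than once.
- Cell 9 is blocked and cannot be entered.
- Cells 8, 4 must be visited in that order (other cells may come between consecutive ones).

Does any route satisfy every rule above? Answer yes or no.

One route that works: 7 → 8 → 5 → 4 → 1 → 2.

yes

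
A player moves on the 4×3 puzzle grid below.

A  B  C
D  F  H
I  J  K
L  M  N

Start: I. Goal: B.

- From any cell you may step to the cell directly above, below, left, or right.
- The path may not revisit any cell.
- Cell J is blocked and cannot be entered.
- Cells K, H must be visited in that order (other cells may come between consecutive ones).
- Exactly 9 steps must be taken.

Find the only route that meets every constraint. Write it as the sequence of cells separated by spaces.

The waypoints must appear in the order K, H, with no cell reused.
Route from I: down 1 to L, right 2 to N, up 2 to H, left 2 to D, up 1 to A, right 1 to B — 9 moves in all.
Check: order respected (K at step 4, H at step 5); 9 moves as required.

I L M N K H F D A B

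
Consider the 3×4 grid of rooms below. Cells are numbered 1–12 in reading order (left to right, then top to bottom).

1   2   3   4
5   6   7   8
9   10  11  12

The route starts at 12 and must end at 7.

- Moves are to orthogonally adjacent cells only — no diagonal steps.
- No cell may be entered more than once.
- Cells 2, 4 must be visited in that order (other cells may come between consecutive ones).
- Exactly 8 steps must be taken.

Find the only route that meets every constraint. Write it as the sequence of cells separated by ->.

12 -> 11 -> 10 -> 6 -> 2 -> 3 -> 4 -> 8 -> 7

The waypoints must appear in the order 2, 4, with no cell reused.
Route from 12: 2× left (reaching 10), 2× up (reaching 2), 2× right (reaching 4), down to 8, left to 7 — 8 moves in all.
Check: order respected (2 at step 4, 4 at step 6); 8 moves as required.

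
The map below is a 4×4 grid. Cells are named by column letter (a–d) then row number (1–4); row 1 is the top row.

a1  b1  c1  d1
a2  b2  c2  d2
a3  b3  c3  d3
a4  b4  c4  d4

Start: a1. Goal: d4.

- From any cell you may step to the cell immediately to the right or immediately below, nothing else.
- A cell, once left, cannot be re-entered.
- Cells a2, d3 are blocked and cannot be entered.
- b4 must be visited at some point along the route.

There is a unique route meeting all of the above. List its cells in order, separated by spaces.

Moves only go right or down, so the column and row indices never decrease.
Route from a1: right to b1, 3× down (reaching b4), 2× right (reaching d4) — 6 moves in all.
Check: all required cells visited.

a1 b1 b2 b3 b4 c4 d4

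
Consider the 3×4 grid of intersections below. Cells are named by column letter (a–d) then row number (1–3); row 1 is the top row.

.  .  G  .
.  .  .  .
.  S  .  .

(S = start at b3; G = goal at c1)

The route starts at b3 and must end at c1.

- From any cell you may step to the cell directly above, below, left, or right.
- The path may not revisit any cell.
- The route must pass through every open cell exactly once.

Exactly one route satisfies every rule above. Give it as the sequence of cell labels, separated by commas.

Need to visit all 12 open cells exactly once, starting at b3 and ending at c1.
Cell a1 has only two open neighbours (a2 and b1), so the path must pass straight through it: one of those is the cell it's entered from and the other is where it exits.
Route from b3: left 1 to a3, up 2 to a1, right 1 to b1, down 1 to b2, right 1 to c2, down 1 to c3, right 1 to d3, up 2 to d1, left 1 to c1 — 11 moves in all.
Check: all 12 open cells covered.

b3, a3, a2, a1, b1, b2, c2, c3, d3, d2, d1, c1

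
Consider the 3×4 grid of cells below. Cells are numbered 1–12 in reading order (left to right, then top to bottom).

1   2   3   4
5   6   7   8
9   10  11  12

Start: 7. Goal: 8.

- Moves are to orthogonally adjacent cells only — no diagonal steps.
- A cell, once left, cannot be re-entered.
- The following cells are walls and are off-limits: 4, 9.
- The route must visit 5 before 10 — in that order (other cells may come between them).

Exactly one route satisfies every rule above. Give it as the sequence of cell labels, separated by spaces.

7 3 2 1 5 6 10 11 12 8

The waypoints must appear in the order 5, 10, with no cell reused.
Route from 7: up to 3, 2× left (reaching 1), down to 5, right to 6, down to 10, 2× right (reaching 12), up to 8 — 9 moves in all.
Check: order respected (5 at step 4, 10 at step 6).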